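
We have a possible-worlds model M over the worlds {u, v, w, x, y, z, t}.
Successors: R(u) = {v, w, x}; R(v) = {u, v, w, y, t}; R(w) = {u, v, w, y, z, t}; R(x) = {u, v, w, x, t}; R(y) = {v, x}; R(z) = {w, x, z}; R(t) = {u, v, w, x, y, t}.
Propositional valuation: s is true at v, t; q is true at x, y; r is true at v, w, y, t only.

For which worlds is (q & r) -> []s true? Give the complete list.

Let φ = (q & r) -> []s. Evaluate φ at each world:
  u (successors {v, w, x}): φ is true.
  v (successors {u, v, w, y, t}): φ is true.
  w (successors {u, v, w, y, z, t}): φ is true.
  x (successors {u, v, w, x, t}): φ is true.
  y (successors {v, x}): φ is false.
  z (successors {w, x, z}): φ is true.
  t (successors {u, v, w, x, y, t}): φ is true.
For instance, at t:
  At t: q & r is false, []s is false, so (q & r) -> []s is true.
    At t: []s requires s at every successor {u, v, w, x, y, t}.
      s fails at u, so []s is false at t.
Satisfying worlds: {u, v, w, x, z, t}

u, v, w, x, z, t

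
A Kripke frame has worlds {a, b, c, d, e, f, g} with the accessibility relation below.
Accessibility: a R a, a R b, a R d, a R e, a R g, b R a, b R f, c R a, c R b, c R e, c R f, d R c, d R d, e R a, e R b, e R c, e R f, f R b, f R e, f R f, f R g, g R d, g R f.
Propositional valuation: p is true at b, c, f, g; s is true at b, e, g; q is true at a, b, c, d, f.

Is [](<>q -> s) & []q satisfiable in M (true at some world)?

No

Recall that []ψ holds at a world iff ψ holds at every accessible world, and <>ψ holds iff ψ holds at some accessible world.
Let φ = [](<>q -> s) & []q. Evaluate φ at each world:
  a (successors {a, b, d, e, g}): φ is false.
  b (successors {a, f}): φ is false.
  c (successors {a, b, e, f}): φ is false.
  d (successors {c, d}): φ is false.
  e (successors {a, b, c, f}): φ is false.
  f (successors {b, e, f, g}): φ is false.
  g (successors {d, f}): φ is false.
For instance, at a:
  At a: [](<>q -> s) is false, []q is false, so [](<>q -> s) & []q is false.
    At a: [](<>q -> s) requires <>q -> s at every successor {a, b, d, e, g}.
      <>q -> s fails at a, so [](<>q -> s) is false at a.
    At a: []q requires q at every successor {a, b, d, e, g}.
      q fails at e, so []q is false at a.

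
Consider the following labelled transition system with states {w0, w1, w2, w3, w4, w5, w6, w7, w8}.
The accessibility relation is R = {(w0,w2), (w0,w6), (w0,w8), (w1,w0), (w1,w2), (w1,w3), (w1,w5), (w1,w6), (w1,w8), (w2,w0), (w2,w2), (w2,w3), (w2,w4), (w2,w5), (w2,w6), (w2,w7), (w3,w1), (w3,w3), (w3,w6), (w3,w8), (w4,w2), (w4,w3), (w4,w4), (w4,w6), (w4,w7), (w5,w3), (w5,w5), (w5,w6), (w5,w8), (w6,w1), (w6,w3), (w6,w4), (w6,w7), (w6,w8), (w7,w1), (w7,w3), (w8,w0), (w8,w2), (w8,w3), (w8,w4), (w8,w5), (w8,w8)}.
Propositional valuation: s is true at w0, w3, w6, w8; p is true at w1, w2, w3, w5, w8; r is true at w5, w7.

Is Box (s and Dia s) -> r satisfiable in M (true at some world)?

Yes

Let φ = Box (s and Dia s) -> r. Evaluate φ at each world:
  w0 (successors {w2, w6, w8}): φ is true.
  w1 (successors {w0, w2, w3, w5, w6, w8}): φ is true.
  w2 (successors {w0, w2, w3, w4, w5, w6, w7}): φ is true.
  w3 (successors {w1, w3, w6, w8}): φ is true.
  w4 (successors {w2, w3, w4, w6, w7}): φ is true.
  w5 (successors {w3, w5, w6, w8}): φ is true.
  w6 (successors {w1, w3, w4, w7, w8}): φ is true.
  w7 (successors {w1, w3}): φ is true.
  w8 (successors {w0, w2, w3, w4, w5, w8}): φ is true.
Detail at w0 (witness):
  At w0: Box (s and Dia s) is false, r is false, so Box (s and Dia s) -> r is true.
    At w0: Box (s and Dia s) requires s and Dia s at every successor {w2, w6, w8}.
      s and Dia s fails at w2, so Box (s and Dia s) is false at w0.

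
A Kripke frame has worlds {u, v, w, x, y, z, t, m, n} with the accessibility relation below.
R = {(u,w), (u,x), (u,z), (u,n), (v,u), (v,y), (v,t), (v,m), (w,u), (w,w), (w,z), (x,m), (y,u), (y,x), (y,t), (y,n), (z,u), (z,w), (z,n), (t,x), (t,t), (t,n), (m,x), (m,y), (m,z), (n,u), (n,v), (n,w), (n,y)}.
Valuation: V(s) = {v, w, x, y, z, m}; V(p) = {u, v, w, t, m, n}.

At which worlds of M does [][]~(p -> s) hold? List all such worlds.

Let φ = [][]~(p -> s). Evaluate φ at each world:
  u (successors {w, x, z, n}): φ is false.
  v (successors {u, y, t, m}): φ is false.
  w (successors {u, w, z}): φ is false.
  x (successors {m}): φ is false.
  y (successors {u, x, t, n}): φ is false.
  z (successors {u, w, n}): φ is false.
  t (successors {x, t, n}): φ is false.
  m (successors {x, y, z}): φ is false.
  n (successors {u, v, w, y}): φ is false.
For instance, at u:
  At u: [][]~(p -> s) requires []~(p -> s) at every successor {w, x, z, n}.
    []~(p -> s) fails at w, so [][]~(p -> s) is false at u.
      At w: []~(p -> s) requires ~(p -> s) at every successor {u, w, z}.
        ~(p -> s) fails at w, so []~(p -> s) is false at w.
Satisfying worlds: none.

none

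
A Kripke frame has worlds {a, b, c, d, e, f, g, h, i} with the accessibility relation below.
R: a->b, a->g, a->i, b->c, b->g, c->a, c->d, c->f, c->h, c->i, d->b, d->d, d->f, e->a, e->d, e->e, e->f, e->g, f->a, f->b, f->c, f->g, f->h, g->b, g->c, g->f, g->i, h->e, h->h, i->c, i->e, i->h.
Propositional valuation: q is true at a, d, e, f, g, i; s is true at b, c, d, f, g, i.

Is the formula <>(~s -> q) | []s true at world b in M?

Yes

At b: <>(~s -> q) is true, []s is true, so <>(~s -> q) | []s is true.
  At b: <>(~s -> q) requires ~s -> q at some successor in {c, g}.
    ~s -> q holds at c, so <>(~s -> q) is true at b.
  At b: []s requires s at every successor {c, g}.
    At c: s is true.
    At g: s is true.
  So []s is true at b.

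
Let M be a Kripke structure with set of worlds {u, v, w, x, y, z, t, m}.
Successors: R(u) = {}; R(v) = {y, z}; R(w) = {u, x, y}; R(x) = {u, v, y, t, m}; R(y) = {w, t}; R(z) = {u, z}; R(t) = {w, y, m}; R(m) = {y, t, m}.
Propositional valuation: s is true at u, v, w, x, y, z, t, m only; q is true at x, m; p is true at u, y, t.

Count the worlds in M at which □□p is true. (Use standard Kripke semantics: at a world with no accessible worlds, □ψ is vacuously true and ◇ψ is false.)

Let φ = □□p. Evaluate φ at each world:
  u (successors ∅): φ is true.
  v (successors {y, z}): φ is false.
  w (successors {u, x, y}): φ is false.
  x (successors {u, v, y, t, m}): φ is false.
  y (successors {w, t}): φ is false.
  z (successors {u, z}): φ is false.
  t (successors {w, y, m}): φ is false.
  m (successors {y, t, m}): φ is false.
For instance, at x:
  At x: □□p requires □p at every successor {u, v, y, t, m}.
    □p fails at v, so □□p is false at x.
      At v: □p requires p at every successor {y, z}.
        p fails at z, so □p is false at v.
Satisfying worlds: {u}

1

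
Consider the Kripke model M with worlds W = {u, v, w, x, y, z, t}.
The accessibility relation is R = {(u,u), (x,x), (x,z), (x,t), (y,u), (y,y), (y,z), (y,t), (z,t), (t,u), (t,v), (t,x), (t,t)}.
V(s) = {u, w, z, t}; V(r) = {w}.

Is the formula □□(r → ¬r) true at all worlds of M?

Recall that □ψ holds at a world iff ψ holds at every accessible world, and ◇ψ holds iff ψ holds at some accessible world.
Let φ = □□(r → ¬r). Evaluate φ at each world:
  u (successors {u}): φ is true.
  v (successors ∅): φ is true.
  w (successors ∅): φ is true.
  x (successors {x, z, t}): φ is true.
  y (successors {u, y, z, t}): φ is true.
  z (successors {t}): φ is true.
  t (successors {u, v, x, t}): φ is true.
For instance, at z:
  At z: □□(r → ¬r) requires □(r → ¬r) at every successor {t}.
      At t: □(r → ¬r) requires r → ¬r at every successor {u, v, x, t}.
        At u: r → ¬r is true.
        At v: r → ¬r is true.
        At x: r → ¬r is true.
        At t: r → ¬r is true.
      So □(r → ¬r) is true at t.
  So □□(r → ¬r) is true at z.

Yes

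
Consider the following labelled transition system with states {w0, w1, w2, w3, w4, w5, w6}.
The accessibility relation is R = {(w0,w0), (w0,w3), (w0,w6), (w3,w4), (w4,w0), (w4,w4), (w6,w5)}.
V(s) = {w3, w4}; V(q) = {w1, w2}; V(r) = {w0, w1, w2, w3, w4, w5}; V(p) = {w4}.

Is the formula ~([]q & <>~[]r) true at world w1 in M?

At w1: []q & <>~[]r is false, so ~([]q & <>~[]r) is true.
  At w1: []q is true, <>~[]r is false, so []q & <>~[]r is false.
    At w1: no accessible worlds, so []q holds vacuously.
    At w1: no accessible worlds, so <>~[]r is false.

Yes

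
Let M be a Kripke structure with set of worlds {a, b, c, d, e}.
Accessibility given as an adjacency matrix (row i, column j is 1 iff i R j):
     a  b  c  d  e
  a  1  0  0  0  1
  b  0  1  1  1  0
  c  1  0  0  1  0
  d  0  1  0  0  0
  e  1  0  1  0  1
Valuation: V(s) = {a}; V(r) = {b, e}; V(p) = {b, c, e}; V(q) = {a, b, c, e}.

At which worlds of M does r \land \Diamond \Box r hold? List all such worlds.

b

Let φ = r \land \Diamond \Box r. Evaluate φ at each world:
  a (successors {a, e}): φ is false.
  b (successors {b, c, d}): φ is true.
  c (successors {a, d}): φ is false.
  d (successors {b}): φ is false.
  e (successors {a, c, e}): φ is false.
For instance, at e:
  At e: r is true, \Diamond \Box r is false, so r \land \Diamond \Box r is false.
    At e: \Diamond \Box r requires \Box r at some successor in {a, c, e}.
      At a: \Box r is false.
      At c: \Box r is false.
      At e: \Box r is false.
    So \Diamond \Box r is false at e.
Satisfying worlds: {b}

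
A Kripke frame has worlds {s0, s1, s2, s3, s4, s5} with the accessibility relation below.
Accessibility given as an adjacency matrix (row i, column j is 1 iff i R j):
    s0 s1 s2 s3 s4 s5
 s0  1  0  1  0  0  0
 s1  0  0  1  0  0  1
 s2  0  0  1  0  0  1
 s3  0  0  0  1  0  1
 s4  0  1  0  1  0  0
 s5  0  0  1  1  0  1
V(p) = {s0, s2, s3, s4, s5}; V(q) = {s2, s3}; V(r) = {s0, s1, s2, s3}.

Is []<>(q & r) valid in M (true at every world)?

Yes

Let φ = []<>(q & r). Evaluate φ at each world:
  s0 (successors {s0, s2}): φ is true.
  s1 (successors {s2, s5}): φ is true.
  s2 (successors {s2, s5}): φ is true.
  s3 (successors {s3, s5}): φ is true.
  s4 (successors {s1, s3}): φ is true.
  s5 (successors {s2, s3, s5}): φ is true.
For instance, at s5:
  At s5: []<>(q & r) requires <>(q & r) at every successor {s2, s3, s5}.
      At s2: <>(q & r) requires q & r at some successor in {s2, s5}.
        q & r holds at s2, so <>(q & r) is true at s2.
      At s3: <>(q & r) requires q & r at some successor in {s3, s5}.
        q & r holds at s3, so <>(q & r) is true at s3.
      At s5: <>(q & r) requires q & r at some successor in {s2, s3, s5}.
        q & r holds at s2, so <>(q & r) is true at s5.
  So []<>(q & r) is true at s5.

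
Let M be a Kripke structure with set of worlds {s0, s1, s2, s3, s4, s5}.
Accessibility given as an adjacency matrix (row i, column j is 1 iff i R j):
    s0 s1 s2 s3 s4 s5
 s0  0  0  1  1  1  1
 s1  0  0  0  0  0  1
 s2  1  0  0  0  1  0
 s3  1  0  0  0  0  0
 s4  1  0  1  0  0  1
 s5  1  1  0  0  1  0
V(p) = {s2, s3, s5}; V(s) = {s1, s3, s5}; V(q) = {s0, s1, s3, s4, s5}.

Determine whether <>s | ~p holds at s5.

Yes

Recall that <>ψ holds at a world iff ψ holds at some accessible world.
At s5: <>s is true, ~p is false, so <>s | ~p is true.
  At s5: <>s requires s at some successor in {s0, s1, s4}.
    s holds at s1, so <>s is true at s5.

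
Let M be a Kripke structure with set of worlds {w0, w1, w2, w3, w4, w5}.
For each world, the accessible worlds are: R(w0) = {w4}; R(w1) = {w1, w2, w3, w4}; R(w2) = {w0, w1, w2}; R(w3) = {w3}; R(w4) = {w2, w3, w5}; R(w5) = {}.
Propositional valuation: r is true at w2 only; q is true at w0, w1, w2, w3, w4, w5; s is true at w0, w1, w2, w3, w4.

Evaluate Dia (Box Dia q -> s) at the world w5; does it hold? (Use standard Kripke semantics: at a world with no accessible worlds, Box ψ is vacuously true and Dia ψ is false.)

No

At w5: no accessible worlds, so Dia (Box Dia q -> s) is false.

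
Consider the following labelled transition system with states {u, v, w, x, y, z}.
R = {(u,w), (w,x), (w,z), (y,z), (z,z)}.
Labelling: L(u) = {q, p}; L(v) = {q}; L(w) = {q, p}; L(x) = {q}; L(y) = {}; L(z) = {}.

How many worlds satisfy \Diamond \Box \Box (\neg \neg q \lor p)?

1

Let φ = \Diamond \Box \Box (\neg \neg q \lor p). Evaluate φ at each world:
  u (successors {w}): φ is false.
  v (successors ∅): φ is false.
  w (successors {x, z}): φ is true.
  x (successors ∅): φ is false.
  y (successors {z}): φ is false.
  z (successors {z}): φ is false.
For instance, at y:
  At y: \Diamond \Box \Box (\neg \neg q \lor p) requires \Box \Box (\neg \neg q \lor p) at some successor in {z}.
    At z: \Box \Box (\neg \neg q \lor p) is false.
  So \Diamond \Box \Box (\neg \neg q \lor p) is false at y.
Satisfying worlds: {w}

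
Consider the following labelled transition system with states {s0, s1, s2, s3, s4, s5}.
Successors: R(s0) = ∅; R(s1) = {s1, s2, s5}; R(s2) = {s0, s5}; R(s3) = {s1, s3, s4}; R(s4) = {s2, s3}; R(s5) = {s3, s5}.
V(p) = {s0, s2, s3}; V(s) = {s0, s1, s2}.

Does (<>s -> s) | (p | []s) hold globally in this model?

Let φ = (<>s -> s) | (p | []s). Evaluate φ at each world:
  s0 (successors ∅): φ is true.
  s1 (successors {s1, s2, s5}): φ is true.
  s2 (successors {s0, s5}): φ is true.
  s3 (successors {s1, s3, s4}): φ is true.
  s4 (successors {s2, s3}): φ is false.
  s5 (successors {s3, s5}): φ is true.
Detail at s4 (counterexample):
  At s4: <>s -> s is false, p | []s is false, so (<>s -> s) | (p | []s) is false.
    At s4: <>s is true, s is false, so <>s -> s is false.
      At s4: <>s requires s at some successor in {s2, s3}.
        s holds at s2, so <>s is true at s4.
    At s4: p is false, []s is false, so p | []s is false.
      At s4: []s requires s at every successor {s2, s3}.
        s fails at s3, so []s is false at s4.

No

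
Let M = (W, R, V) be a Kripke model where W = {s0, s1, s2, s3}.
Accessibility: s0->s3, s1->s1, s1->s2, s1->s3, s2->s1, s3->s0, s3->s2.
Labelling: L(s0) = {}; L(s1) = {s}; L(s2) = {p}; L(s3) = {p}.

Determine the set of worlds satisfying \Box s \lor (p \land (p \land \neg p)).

s2

Recall that \Box ψ holds at a world iff ψ holds at every accessible world, and \Diamond ψ holds iff ψ holds at some accessible world.
Let φ = \Box s \lor (p \land (p \land \neg p)). Evaluate φ at each world:
  s0 (successors {s3}): φ is false.
  s1 (successors {s1, s2, s3}): φ is false.
  s2 (successors {s1}): φ is true.
  s3 (successors {s0, s2}): φ is false.
For instance, at s3:
  At s3: \Box s is false, p \land (p \land \neg p) is false, so \Box s \lor (p \land (p \land \neg p)) is false.
    At s3: \Box s requires s at every successor {s0, s2}.
      s fails at s0, so \Box s is false at s3.
Satisfying worlds: {s2}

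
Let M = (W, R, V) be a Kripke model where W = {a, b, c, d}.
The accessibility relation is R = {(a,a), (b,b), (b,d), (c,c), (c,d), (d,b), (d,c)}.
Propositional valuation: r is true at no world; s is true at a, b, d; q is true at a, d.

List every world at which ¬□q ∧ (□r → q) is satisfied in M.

Let φ = ¬□q ∧ (□r → q). Evaluate φ at each world:
  a (successors {a}): φ is false.
  b (successors {b, d}): φ is true.
  c (successors {c, d}): φ is true.
  d (successors {b, c}): φ is true.
For instance, at d:
  At d: ¬□q is true, □r → q is true, so ¬□q ∧ (□r → q) is true.
    At d: □q is false, so ¬□q is true.
      At d: □q requires q at every successor {b, c}.
        q fails at b, so □q is false at d.
    At d: □r is false, q is true, so □r → q is true.
      At d: □r requires r at every successor {b, c}.
        r fails at b, so □r is false at d.
Satisfying worlds: {b, c, d}

b, c, d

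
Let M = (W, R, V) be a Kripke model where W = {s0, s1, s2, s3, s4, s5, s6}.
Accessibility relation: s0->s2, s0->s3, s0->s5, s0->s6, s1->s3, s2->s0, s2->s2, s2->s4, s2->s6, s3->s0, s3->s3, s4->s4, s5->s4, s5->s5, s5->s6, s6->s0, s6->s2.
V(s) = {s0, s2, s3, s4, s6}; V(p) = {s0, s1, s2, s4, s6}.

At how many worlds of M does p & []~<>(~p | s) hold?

Let φ = p & []~<>(~p | s). Evaluate φ at each world:
  s0 (successors {s2, s3, s5, s6}): φ is false.
  s1 (successors {s3}): φ is false.
  s2 (successors {s0, s2, s4, s6}): φ is false.
  s3 (successors {s0, s3}): φ is false.
  s4 (successors {s4}): φ is false.
  s5 (successors {s4, s5, s6}): φ is false.
  s6 (successors {s0, s2}): φ is false.
For instance, at s2:
  At s2: p is true, []~<>(~p | s) is false, so p & []~<>(~p | s) is false.
    At s2: []~<>(~p | s) requires ~<>(~p | s) at every successor {s0, s2, s4, s6}.
      ~<>(~p | s) fails at s0, so []~<>(~p | s) is false at s2.
Satisfying worlds: none.

0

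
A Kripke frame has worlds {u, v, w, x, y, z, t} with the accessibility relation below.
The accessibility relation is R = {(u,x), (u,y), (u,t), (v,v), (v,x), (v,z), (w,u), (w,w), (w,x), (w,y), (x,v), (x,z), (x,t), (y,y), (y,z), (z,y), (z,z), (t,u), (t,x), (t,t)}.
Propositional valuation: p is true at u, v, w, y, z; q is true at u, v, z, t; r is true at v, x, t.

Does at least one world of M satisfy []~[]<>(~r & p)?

Recall that []ψ holds at a world iff ψ holds at every accessible world, and <>ψ holds iff ψ holds at some accessible world.
Let φ = []~[]<>(~r & p). Evaluate φ at each world:
  u (successors {x, y, t}): φ is false.
  v (successors {v, x, z}): φ is false.
  w (successors {u, w, x, y}): φ is false.
  x (successors {v, z, t}): φ is false.
  y (successors {y, z}): φ is false.
  z (successors {y, z}): φ is false.
  t (successors {u, x, t}): φ is false.
For instance, at x:
  At x: []~[]<>(~r & p) requires ~[]<>(~r & p) at every successor {v, z, t}.
    ~[]<>(~r & p) fails at v, so []~[]<>(~r & p) is false at x.
      At v: []<>(~r & p) is true, so ~[]<>(~r & p) is false.

No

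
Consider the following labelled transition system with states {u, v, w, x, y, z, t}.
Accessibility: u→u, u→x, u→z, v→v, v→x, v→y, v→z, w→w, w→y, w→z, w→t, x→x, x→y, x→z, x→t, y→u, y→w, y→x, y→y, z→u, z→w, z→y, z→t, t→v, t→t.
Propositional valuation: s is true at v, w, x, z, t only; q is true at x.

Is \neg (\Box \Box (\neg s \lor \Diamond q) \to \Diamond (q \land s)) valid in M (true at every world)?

Recall that \Box ψ holds at a world iff ψ holds at every accessible world, and \Diamond ψ holds iff ψ holds at some accessible world.
Let φ = \neg (\Box \Box (\neg s \lor \Diamond q) \to \Diamond (q \land s)). Evaluate φ at each world:
  u (successors {u, x, z}): φ is false.
  v (successors {v, x, y, z}): φ is false.
  w (successors {w, y, z, t}): φ is false.
  x (successors {x, y, z, t}): φ is false.
  y (successors {u, w, x, y}): φ is false.
  z (successors {u, w, y, t}): φ is false.
  t (successors {v, t}): φ is false.
Detail at u (counterexample):
  At u: \Box \Box (\neg s \lor \Diamond q) \to \Diamond (q \land s) is true, so \neg (\Box \Box (\neg s \lor \Diamond q) \to \Diamond (q \land s)) is false.
    At u: \Box \Box (\neg s \lor \Diamond q) is false, \Diamond (q \land s) is true, so \Box \Box (\neg s \lor \Diamond q) \to \Diamond (q \land s) is true.
      At u: \Box \Box (\neg s \lor \Diamond q) requires \Box (\neg s \lor \Diamond q) at every successor {u, x, z}.
        \Box (\neg s \lor \Diamond q) fails at u, so \Box \Box (\neg s \lor \Diamond q) is false at u.
      At u: \Diamond (q \land s) requires q \land s at some successor in {u, x, z}.
        q \land s holds at x, so \Diamond (q \land s) is true at u.

No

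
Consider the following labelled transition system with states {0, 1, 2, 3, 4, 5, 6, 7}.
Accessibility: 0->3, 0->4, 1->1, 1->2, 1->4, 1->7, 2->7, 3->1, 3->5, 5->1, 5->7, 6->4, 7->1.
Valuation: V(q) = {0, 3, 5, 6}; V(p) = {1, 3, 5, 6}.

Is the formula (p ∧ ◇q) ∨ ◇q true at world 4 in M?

At 4: p ∧ ◇q is false, ◇q is false, so (p ∧ ◇q) ∨ ◇q is false.
  At 4: p is false, ◇q is false, so p ∧ ◇q is false.
    At 4: no accessible worlds, so ◇q is false.
  At 4: no accessible worlds, so ◇q is false.

No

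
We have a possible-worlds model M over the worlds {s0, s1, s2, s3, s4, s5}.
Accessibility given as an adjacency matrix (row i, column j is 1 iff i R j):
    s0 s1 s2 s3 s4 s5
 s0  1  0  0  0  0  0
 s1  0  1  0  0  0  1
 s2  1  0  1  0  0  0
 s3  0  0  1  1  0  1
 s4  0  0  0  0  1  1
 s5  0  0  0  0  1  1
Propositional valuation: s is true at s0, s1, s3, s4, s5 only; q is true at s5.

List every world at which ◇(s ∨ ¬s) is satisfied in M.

Let φ = ◇(s ∨ ¬s). Evaluate φ at each world:
  s0 (successors {s0}): φ is true.
  s1 (successors {s1, s5}): φ is true.
  s2 (successors {s0, s2}): φ is true.
  s3 (successors {s2, s3, s5}): φ is true.
  s4 (successors {s4, s5}): φ is true.
  s5 (successors {s4, s5}): φ is true.
For instance, at s3:
  At s3: ◇(s ∨ ¬s) requires s ∨ ¬s at some successor in {s2, s3, s5}.
    s ∨ ¬s holds at s2, so ◇(s ∨ ¬s) is true at s3.
Satisfying worlds: {s0, s1, s2, s3, s4, s5}

s0, s1, s2, s3, s4, s5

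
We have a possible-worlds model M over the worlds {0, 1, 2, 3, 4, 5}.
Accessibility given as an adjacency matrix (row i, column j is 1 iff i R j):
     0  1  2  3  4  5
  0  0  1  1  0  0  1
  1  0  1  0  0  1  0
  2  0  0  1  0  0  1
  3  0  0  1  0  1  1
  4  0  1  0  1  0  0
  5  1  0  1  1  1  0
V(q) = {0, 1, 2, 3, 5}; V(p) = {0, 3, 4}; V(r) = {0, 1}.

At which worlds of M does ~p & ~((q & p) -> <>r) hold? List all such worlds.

none

Let φ = ~p & ~((q & p) -> <>r). Evaluate φ at each world:
  0 (successors {1, 2, 5}): φ is false.
  1 (successors {1, 4}): φ is false.
  2 (successors {2, 5}): φ is false.
  3 (successors {2, 4, 5}): φ is false.
  4 (successors {1, 3}): φ is false.
  5 (successors {0, 2, 3, 4}): φ is false.
For instance, at 4:
  At 4: ~p is false, ~((q & p) -> <>r) is false, so ~p & ~((q & p) -> <>r) is false.
    At 4: (q & p) -> <>r is true, so ~((q & p) -> <>r) is false.
      At 4: q & p is false, <>r is true, so (q & p) -> <>r is true.
Satisfying worlds: none.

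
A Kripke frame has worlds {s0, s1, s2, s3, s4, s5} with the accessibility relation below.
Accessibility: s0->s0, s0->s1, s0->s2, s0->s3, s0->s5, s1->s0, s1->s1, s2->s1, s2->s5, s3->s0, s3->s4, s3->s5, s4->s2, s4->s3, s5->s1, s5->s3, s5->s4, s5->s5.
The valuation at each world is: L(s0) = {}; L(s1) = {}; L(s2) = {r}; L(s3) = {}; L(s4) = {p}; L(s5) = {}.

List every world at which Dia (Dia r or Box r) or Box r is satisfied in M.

Let φ = Dia (Dia r or Box r) or Box r. Evaluate φ at each world:
  s0 (successors {s0, s1, s2, s3, s5}): φ is true.
  s1 (successors {s0, s1}): φ is true.
  s2 (successors {s1, s5}): φ is false.
  s3 (successors {s0, s4, s5}): φ is true.
  s4 (successors {s2, s3}): φ is false.
  s5 (successors {s1, s3, s4, s5}): φ is true.
For instance, at s5:
  At s5: Dia (Dia r or Box r) is true, Box r is false, so Dia (Dia r or Box r) or Box r is true.
    At s5: Dia (Dia r or Box r) requires Dia r or Box r at some successor in {s1, s3, s4, s5}.
      Dia r or Box r holds at s4, so Dia (Dia r or Box r) is true at s5.
    At s5: Box r requires r at every successor {s1, s3, s4, s5}.
      r fails at s1, so Box r is false at s5.
Satisfying worlds: {s0, s1, s3, s5}

s0, s1, s3, s5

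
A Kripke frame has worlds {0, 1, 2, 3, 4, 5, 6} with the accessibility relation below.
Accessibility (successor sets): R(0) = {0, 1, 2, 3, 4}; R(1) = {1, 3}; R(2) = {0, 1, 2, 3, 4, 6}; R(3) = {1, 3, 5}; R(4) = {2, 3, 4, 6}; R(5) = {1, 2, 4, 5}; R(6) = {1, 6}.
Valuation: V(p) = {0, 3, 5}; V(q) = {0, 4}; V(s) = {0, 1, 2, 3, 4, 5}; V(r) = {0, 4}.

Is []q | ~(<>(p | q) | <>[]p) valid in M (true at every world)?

No

Let φ = []q | ~(<>(p | q) | <>[]p). Evaluate φ at each world:
  0 (successors {0, 1, 2, 3, 4}): φ is false.
  1 (successors {1, 3}): φ is false.
  2 (successors {0, 1, 2, 3, 4, 6}): φ is false.
  3 (successors {1, 3, 5}): φ is false.
  4 (successors {2, 3, 4, 6}): φ is false.
  5 (successors {1, 2, 4, 5}): φ is false.
  6 (successors {1, 6}): φ is true.
Detail at 0 (counterexample):
  At 0: []q is false, ~(<>(p | q) | <>[]p) is false, so []q | ~(<>(p | q) | <>[]p) is false.
    At 0: []q requires q at every successor {0, 1, 2, 3, 4}.
      q fails at 1, so []q is false at 0.
    At 0: <>(p | q) | <>[]p is true, so ~(<>(p | q) | <>[]p) is false.
      At 0: <>(p | q) is true, <>[]p is false, so <>(p | q) | <>[]p is true.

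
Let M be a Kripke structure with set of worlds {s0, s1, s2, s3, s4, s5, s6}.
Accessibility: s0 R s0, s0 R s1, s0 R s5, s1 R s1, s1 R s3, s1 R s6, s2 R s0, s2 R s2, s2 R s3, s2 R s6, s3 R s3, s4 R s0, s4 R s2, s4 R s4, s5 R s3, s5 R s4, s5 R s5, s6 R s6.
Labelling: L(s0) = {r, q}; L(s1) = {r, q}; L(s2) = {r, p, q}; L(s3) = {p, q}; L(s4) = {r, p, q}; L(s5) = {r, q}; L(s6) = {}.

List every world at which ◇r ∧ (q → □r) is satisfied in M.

s0, s4

Let φ = ◇r ∧ (q → □r). Evaluate φ at each world:
  s0 (successors {s0, s1, s5}): φ is true.
  s1 (successors {s1, s3, s6}): φ is false.
  s2 (successors {s0, s2, s3, s6}): φ is false.
  s3 (successors {s3}): φ is false.
  s4 (successors {s0, s2, s4}): φ is true.
  s5 (successors {s3, s4, s5}): φ is false.
  s6 (successors {s6}): φ is false.
For instance, at s3:
  At s3: ◇r is false, q → □r is false, so ◇r ∧ (q → □r) is false.
    At s3: ◇r requires r at some successor in {s3}.
      At s3: r is false.
    So ◇r is false at s3.
    At s3: q is true, □r is false, so q → □r is false.
      At s3: □r requires r at every successor {s3}.
        r fails at s3, so □r is false at s3.
Satisfying worlds: {s0, s4}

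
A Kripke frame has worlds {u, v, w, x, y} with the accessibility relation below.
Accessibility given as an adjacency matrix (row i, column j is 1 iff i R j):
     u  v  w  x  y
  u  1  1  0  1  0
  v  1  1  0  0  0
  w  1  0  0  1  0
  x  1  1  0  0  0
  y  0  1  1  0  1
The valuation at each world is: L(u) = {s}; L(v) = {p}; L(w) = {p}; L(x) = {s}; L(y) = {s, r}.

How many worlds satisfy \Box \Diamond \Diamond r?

0

Recall that \Box ψ holds at a world iff ψ holds at every accessible world, and \Diamond ψ holds iff ψ holds at some accessible world.
Let φ = \Box \Diamond \Diamond r. Evaluate φ at each world:
  u (successors {u, v, x}): φ is false.
  v (successors {u, v}): φ is false.
  w (successors {u, x}): φ is false.
  x (successors {u, v}): φ is false.
  y (successors {v, w, y}): φ is false.
For instance, at u:
  At u: \Box \Diamond \Diamond r requires \Diamond \Diamond r at every successor {u, v, x}.
    \Diamond \Diamond r fails at u, so \Box \Diamond \Diamond r is false at u.
      At u: \Diamond \Diamond r requires \Diamond r at some successor in {u, v, x}.
        At u: \Diamond r is false.
        At v: \Diamond r is false.
        At x: \Diamond r is false.
      So \Diamond \Diamond r is false at u.
Satisfying worlds: none.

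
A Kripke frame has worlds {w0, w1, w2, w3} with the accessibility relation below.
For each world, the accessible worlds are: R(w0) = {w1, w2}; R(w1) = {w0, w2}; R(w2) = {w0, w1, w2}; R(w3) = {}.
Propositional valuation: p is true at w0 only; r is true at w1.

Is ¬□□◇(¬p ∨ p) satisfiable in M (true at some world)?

Let φ = ¬□□◇(¬p ∨ p). Evaluate φ at each world:
  w0 (successors {w1, w2}): φ is false.
  w1 (successors {w0, w2}): φ is false.
  w2 (successors {w0, w1, w2}): φ is false.
  w3 (successors ∅): φ is false.
For instance, at w2:
  At w2: □□◇(¬p ∨ p) is true, so ¬□□◇(¬p ∨ p) is false.
    At w2: □□◇(¬p ∨ p) requires □◇(¬p ∨ p) at every successor {w0, w1, w2}.
      At w0: □◇(¬p ∨ p) is true.
      At w1: □◇(¬p ∨ p) is true.
      At w2: □◇(¬p ∨ p) is true.
    So □□◇(¬p ∨ p) is true at w2.

No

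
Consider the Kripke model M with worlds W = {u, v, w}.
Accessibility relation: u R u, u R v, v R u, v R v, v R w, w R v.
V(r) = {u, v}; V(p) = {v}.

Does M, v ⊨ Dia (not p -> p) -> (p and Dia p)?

At v: Dia (not p -> p) is true, p and Dia p is true, so Dia (not p -> p) -> (p and Dia p) is true.
  At v: Dia (not p -> p) requires not p -> p at some successor in {u, v, w}.
    not p -> p holds at v, so Dia (not p -> p) is true at v.
  At v: p is true, Dia p is true, so p and Dia p is true.
    At v: Dia p requires p at some successor in {u, v, w}.
      p holds at v, so Dia p is true at v.

Yes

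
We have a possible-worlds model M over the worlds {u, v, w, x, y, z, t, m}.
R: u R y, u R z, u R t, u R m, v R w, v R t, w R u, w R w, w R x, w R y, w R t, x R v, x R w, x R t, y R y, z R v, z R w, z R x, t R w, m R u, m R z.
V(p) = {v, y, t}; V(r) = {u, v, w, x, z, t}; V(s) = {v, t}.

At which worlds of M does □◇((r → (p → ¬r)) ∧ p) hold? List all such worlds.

y, t

Recall that □ψ holds at a world iff ψ holds at every accessible world, and ◇ψ holds iff ψ holds at some accessible world.
Let φ = □◇((r → (p → ¬r)) ∧ p). Evaluate φ at each world:
  u (successors {y, z, t, m}): φ is false.
  v (successors {w, t}): φ is false.
  w (successors {u, w, x, y, t}): φ is false.
  x (successors {v, w, t}): φ is false.
  y (successors {y}): φ is true.
  z (successors {v, w, x}): φ is false.
  t (successors {w}): φ is true.
  m (successors {u, z}): φ is false.
For instance, at m:
  At m: □◇((r → (p → ¬r)) ∧ p) requires ◇((r → (p → ¬r)) ∧ p) at every successor {u, z}.
    ◇((r → (p → ¬r)) ∧ p) fails at z, so □◇((r → (p → ¬r)) ∧ p) is false at m.
      At z: ◇((r → (p → ¬r)) ∧ p) requires (r → (p → ¬r)) ∧ p at some successor in {v, w, x}.
        At v: (r → (p → ¬r)) ∧ p is false.
        At w: (r → (p → ¬r)) ∧ p is false.
        At x: (r → (p → ¬r)) ∧ p is false.
      So ◇((r → (p → ¬r)) ∧ p) is false at z.
Satisfying worlds: {y, t}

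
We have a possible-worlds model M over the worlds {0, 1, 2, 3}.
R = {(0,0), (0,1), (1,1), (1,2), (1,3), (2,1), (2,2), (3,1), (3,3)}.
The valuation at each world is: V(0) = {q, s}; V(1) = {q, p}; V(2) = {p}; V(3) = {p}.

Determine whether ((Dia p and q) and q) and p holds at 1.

Yes

Recall that Dia ψ holds at a world iff ψ holds at some accessible world.
At 1: (Dia p and q) and q is true, p is true, so ((Dia p and q) and q) and p is true.
  At 1: Dia p and q is true, q is true, so (Dia p and q) and q is true.
    At 1: Dia p is true, q is true, so Dia p and q is true.
      At 1: Dia p requires p at some successor in {1, 2, 3}.
        p holds at 1, so Dia p is true at 1.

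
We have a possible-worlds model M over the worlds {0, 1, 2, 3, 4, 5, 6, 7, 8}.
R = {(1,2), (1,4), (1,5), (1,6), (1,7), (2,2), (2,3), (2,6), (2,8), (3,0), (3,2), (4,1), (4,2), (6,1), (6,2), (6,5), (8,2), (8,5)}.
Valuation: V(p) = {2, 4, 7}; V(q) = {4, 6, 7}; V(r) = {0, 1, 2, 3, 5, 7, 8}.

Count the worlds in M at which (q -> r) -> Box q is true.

5

Let φ = (q -> r) -> Box q. Evaluate φ at each world:
  0 (successors ∅): φ is true.
  1 (successors {2, 4, 5, 6, 7}): φ is false.
  2 (successors {2, 3, 6, 8}): φ is false.
  3 (successors {0, 2}): φ is false.
  4 (successors {1, 2}): φ is true.
  5 (successors ∅): φ is true.
  6 (successors {1, 2, 5}): φ is true.
  7 (successors ∅): φ is true.
  8 (successors {2, 5}): φ is false.
For instance, at 6:
  At 6: q -> r is false, Box q is false, so (q -> r) -> Box q is true.
    At 6: Box q requires q at every successor {1, 2, 5}.
      q fails at 1, so Box q is false at 6.
Satisfying worlds: {0, 4, 5, 6, 7}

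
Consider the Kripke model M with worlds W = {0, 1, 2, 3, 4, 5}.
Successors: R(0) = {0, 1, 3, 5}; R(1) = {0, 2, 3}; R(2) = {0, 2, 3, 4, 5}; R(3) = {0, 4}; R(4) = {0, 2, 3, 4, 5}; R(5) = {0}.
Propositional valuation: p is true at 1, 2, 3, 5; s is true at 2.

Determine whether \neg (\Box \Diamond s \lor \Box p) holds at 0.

Yes

Recall that \Box ψ holds at a world iff ψ holds at every accessible world, and \Diamond ψ holds iff ψ holds at some accessible world.
At 0: \Box \Diamond s \lor \Box p is false, so \neg (\Box \Diamond s \lor \Box p) is true.
  At 0: \Box \Diamond s is false, \Box p is false, so \Box \Diamond s \lor \Box p is false.
    At 0: \Box \Diamond s requires \Diamond s at every successor {0, 1, 3, 5}.
      \Diamond s fails at 0, so \Box \Diamond s is false at 0.
    At 0: \Box p requires p at every successor {0, 1, 3, 5}.
      p fails at 0, so \Box p is false at 0.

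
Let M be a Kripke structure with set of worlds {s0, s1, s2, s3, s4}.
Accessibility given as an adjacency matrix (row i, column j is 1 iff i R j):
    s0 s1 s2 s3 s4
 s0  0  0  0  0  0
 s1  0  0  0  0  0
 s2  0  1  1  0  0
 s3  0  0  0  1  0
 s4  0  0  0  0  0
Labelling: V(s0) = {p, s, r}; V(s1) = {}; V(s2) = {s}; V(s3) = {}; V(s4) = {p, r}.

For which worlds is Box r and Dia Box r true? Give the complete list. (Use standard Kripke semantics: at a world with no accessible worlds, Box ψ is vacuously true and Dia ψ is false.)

Let φ = Box r and Dia Box r. Evaluate φ at each world:
  s0 (successors ∅): φ is false.
  s1 (successors ∅): φ is false.
  s2 (successors {s1, s2}): φ is false.
  s3 (successors {s3}): φ is false.
  s4 (successors ∅): φ is false.
For instance, at s2:
  At s2: Box r is false, Dia Box r is true, so Box r and Dia Box r is false.
    At s2: Box r requires r at every successor {s1, s2}.
      r fails at s1, so Box r is false at s2.
    At s2: Dia Box r requires Box r at some successor in {s1, s2}.
      Box r holds at s1, so Dia Box r is true at s2.
Satisfying worlds: none.

none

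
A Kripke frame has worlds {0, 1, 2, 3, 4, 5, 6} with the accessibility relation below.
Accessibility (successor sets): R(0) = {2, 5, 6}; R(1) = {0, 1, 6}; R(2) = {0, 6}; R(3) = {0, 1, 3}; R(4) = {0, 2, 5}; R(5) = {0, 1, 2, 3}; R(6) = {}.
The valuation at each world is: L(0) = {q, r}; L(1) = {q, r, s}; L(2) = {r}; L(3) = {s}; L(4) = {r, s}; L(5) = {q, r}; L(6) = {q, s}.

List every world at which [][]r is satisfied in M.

6

Let φ = [][]r. Evaluate φ at each world:
  0 (successors {2, 5, 6}): φ is false.
  1 (successors {0, 1, 6}): φ is false.
  2 (successors {0, 6}): φ is false.
  3 (successors {0, 1, 3}): φ is false.
  4 (successors {0, 2, 5}): φ is false.
  5 (successors {0, 1, 2, 3}): φ is false.
  6 (successors ∅): φ is true.
For instance, at 2:
  At 2: [][]r requires []r at every successor {0, 6}.
    []r fails at 0, so [][]r is false at 2.
      At 0: []r requires r at every successor {2, 5, 6}.
        r fails at 6, so []r is false at 0.
Satisfying worlds: {6}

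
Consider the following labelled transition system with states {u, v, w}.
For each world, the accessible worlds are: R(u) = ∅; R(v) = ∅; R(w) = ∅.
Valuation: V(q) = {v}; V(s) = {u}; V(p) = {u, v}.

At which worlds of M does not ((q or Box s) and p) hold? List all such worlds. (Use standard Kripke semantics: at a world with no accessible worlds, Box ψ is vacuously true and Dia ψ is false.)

Let φ = not ((q or Box s) and p). Evaluate φ at each world:
  u (successors ∅): φ is false.
  v (successors ∅): φ is false.
  w (successors ∅): φ is true.
For instance, at w:
  At w: (q or Box s) and p is false, so not ((q or Box s) and p) is true.
    At w: q or Box s is true, p is false, so (q or Box s) and p is false.
      At w: q is false, Box s is true, so q or Box s is true.
Satisfying worlds: {w}

w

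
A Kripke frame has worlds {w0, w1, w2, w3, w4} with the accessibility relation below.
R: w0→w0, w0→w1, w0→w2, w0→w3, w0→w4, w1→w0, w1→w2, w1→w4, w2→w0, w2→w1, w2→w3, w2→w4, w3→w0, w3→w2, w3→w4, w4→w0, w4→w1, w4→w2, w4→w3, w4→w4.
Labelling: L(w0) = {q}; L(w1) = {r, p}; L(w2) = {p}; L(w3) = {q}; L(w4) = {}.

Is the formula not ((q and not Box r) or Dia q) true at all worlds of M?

No

Let φ = not ((q and not Box r) or Dia q). Evaluate φ at each world:
  w0 (successors {w0, w1, w2, w3, w4}): φ is false.
  w1 (successors {w0, w2, w4}): φ is false.
  w2 (successors {w0, w1, w3, w4}): φ is false.
  w3 (successors {w0, w2, w4}): φ is false.
  w4 (successors {w0, w1, w2, w3, w4}): φ is false.
Detail at w0 (counterexample):
  At w0: (q and not Box r) or Dia q is true, so not ((q and not Box r) or Dia q) is false.
    At w0: q and not Box r is true, Dia q is true, so (q and not Box r) or Dia q is true.
      At w0: q is true, not Box r is true, so q and not Box r is true.
      At w0: Dia q requires q at some successor in {w0, w1, w2, w3, w4}.
        q holds at w0, so Dia q is true at w0.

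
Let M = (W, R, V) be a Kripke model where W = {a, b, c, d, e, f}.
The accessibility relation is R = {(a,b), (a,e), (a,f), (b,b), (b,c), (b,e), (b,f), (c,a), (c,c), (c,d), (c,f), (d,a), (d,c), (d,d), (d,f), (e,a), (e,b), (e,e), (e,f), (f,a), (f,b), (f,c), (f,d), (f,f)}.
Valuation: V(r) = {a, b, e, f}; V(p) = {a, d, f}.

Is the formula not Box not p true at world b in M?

Recall that Box ψ holds at a world iff ψ holds at every accessible world, and Dia ψ holds iff ψ holds at some accessible world.
At b: Box not p is false, so not Box not p is true.
  At b: Box not p requires not p at every successor {b, c, e, f}.
    not p fails at f, so Box not p is false at b.

Yes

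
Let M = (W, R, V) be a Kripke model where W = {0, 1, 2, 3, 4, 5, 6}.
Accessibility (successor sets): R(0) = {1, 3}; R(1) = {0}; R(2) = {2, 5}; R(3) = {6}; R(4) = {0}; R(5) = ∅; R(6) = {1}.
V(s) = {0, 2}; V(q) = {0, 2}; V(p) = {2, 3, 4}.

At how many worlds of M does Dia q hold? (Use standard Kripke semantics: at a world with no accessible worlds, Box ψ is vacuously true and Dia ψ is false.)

Recall that Dia ψ holds at a world iff ψ holds at some accessible world.
Let φ = Dia q. Evaluate φ at each world:
  0 (successors {1, 3}): φ is false.
  1 (successors {0}): φ is true.
  2 (successors {2, 5}): φ is true.
  3 (successors {6}): φ is false.
  4 (successors {0}): φ is true.
  5 (successors ∅): φ is false.
  6 (successors {1}): φ is false.
For instance, at 6:
  At 6: Dia q requires q at some successor in {1}.
    At 1: q is false.
  So Dia q is false at 6.
Satisfying worlds: {1, 2, 4}

3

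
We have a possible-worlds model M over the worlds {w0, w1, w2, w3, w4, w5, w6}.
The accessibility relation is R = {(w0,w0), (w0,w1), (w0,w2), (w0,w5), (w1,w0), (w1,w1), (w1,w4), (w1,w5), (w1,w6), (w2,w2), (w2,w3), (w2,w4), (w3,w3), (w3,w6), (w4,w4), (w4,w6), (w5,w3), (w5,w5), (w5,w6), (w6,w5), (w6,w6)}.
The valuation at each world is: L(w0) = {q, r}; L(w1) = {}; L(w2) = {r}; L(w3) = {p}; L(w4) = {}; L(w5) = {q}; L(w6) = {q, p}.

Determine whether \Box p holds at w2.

At w2: \Box p requires p at every successor {w2, w3, w4}.
  p fails at w2, so \Box p is false at w2.

No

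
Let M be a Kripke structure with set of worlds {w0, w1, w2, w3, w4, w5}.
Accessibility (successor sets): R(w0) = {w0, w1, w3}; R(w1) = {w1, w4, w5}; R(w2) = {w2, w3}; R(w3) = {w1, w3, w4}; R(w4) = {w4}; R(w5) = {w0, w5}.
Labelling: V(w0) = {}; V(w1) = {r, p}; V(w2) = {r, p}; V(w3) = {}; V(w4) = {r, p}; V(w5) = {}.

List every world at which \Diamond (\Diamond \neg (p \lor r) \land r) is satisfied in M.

w0, w1, w2, w3

Recall that \Diamond ψ holds at a world iff ψ holds at some accessible world.
Let φ = \Diamond (\Diamond \neg (p \lor r) \land r). Evaluate φ at each world:
  w0 (successors {w0, w1, w3}): φ is true.
  w1 (successors {w1, w4, w5}): φ is true.
  w2 (successors {w2, w3}): φ is true.
  w3 (successors {w1, w3, w4}): φ is true.
  w4 (successors {w4}): φ is false.
  w5 (successors {w0, w5}): φ is false.
For instance, at w2:
  At w2: \Diamond (\Diamond \neg (p \lor r) \land r) requires \Diamond \neg (p \lor r) \land r at some successor in {w2, w3}.
    \Diamond \neg (p \lor r) \land r holds at w2, so \Diamond (\Diamond \neg (p \lor r) \land r) is true at w2.
      At w2: \Diamond \neg (p \lor r) is true, r is true, so \Diamond \neg (p \lor r) \land r is true.
Satisfying worlds: {w0, w1, w2, w3}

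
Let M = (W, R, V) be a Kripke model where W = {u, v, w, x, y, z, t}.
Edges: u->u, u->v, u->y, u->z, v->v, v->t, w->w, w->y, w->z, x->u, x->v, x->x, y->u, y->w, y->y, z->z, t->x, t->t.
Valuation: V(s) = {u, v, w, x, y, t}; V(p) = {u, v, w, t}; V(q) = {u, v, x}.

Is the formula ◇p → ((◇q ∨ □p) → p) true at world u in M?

At u: ◇p is true, (◇q ∨ □p) → p is true, so ◇p → ((◇q ∨ □p) → p) is true.
  At u: ◇p requires p at some successor in {u, v, y, z}.
    p holds at u, so ◇p is true at u.
  At u: ◇q ∨ □p is true, p is true, so (◇q ∨ □p) → p is true.
    At u: ◇q is true, □p is false, so ◇q ∨ □p is true.
      At u: ◇q requires q at some successor in {u, v, y, z}.
        q holds at u, so ◇q is true at u.
      At u: □p requires p at every successor {u, v, y, z}.
        p fails at y, so □p is false at u.

Yes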